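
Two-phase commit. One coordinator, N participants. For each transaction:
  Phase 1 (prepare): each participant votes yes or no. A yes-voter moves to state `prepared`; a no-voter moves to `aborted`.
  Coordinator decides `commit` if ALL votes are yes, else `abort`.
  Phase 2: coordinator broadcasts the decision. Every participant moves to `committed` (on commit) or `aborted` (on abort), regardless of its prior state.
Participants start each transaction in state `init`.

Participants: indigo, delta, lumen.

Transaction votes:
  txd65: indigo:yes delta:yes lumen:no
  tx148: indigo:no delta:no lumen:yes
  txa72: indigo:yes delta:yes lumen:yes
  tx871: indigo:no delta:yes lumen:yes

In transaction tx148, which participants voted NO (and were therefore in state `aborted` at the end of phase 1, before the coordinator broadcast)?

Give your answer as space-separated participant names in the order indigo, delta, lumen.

Answer: indigo delta

Derivation:
Txn tx148 phase 1: indigo no -> aborted; delta no -> aborted; lumen yes -> prepared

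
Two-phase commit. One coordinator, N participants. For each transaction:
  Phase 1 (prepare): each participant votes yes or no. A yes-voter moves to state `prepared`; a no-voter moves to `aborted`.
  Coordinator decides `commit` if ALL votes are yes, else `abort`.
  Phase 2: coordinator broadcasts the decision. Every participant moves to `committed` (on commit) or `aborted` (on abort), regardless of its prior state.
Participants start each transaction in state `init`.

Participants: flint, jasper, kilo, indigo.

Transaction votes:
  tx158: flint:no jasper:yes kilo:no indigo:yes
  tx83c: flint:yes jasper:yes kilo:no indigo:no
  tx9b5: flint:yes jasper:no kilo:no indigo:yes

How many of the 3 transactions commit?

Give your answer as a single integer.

tx158: no from flint, kilo -> abort (commits=0)
tx83c: no from kilo, indigo -> abort (commits=0)
tx9b5: no from jasper, kilo -> abort (commits=0)

Answer: 0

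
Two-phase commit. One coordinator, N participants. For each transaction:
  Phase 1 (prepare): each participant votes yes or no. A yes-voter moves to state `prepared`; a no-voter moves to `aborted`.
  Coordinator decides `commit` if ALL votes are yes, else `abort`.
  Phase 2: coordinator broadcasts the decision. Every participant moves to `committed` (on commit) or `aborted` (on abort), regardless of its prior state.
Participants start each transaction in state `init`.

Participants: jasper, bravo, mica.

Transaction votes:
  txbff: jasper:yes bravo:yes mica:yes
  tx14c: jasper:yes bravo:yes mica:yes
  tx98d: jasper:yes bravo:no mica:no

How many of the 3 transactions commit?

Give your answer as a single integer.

txbff: all yes -> commit (commits=1)
tx14c: all yes -> commit (commits=2)
tx98d: no from bravo, mica -> abort (commits=2)

Answer: 2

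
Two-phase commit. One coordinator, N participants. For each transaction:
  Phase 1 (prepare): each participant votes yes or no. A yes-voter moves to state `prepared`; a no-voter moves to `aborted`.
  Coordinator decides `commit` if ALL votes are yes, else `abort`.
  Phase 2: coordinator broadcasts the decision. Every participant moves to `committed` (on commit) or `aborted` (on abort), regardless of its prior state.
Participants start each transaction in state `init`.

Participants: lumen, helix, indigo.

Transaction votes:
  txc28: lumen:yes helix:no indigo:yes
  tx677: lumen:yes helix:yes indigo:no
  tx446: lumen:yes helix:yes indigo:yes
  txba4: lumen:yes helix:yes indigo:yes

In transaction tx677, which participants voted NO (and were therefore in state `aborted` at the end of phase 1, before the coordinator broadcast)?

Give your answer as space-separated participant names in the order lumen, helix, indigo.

Answer: indigo

Derivation:
Txn tx677 phase 1: lumen yes -> prepared; helix yes -> prepared; indigo no -> aborted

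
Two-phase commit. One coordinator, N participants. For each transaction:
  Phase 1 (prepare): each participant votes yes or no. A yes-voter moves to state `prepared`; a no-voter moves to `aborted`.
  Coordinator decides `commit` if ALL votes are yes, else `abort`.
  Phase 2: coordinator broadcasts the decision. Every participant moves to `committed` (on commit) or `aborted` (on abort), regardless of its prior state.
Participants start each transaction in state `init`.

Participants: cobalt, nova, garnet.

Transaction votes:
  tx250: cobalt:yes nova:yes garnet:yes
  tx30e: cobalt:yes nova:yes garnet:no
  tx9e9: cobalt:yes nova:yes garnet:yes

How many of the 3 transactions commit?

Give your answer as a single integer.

tx250: all yes -> commit (commits=1)
tx30e: no from garnet -> abort (commits=1)
tx9e9: all yes -> commit (commits=2)

Answer: 2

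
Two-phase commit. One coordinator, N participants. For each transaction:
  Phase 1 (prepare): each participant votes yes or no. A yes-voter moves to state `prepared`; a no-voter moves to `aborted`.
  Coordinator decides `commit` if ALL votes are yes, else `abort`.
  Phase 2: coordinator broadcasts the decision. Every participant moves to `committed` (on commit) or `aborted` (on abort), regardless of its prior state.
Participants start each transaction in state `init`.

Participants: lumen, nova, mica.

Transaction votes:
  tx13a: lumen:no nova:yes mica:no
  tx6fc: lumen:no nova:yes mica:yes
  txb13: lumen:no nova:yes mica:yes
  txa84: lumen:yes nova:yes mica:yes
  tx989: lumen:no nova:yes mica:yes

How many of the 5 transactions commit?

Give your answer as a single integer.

tx13a: no from lumen, mica -> abort (commits=0)
tx6fc: no from lumen -> abort (commits=0)
txb13: no from lumen -> abort (commits=0)
txa84: all yes -> commit (commits=1)
tx989: no from lumen -> abort (commits=1)

Answer: 1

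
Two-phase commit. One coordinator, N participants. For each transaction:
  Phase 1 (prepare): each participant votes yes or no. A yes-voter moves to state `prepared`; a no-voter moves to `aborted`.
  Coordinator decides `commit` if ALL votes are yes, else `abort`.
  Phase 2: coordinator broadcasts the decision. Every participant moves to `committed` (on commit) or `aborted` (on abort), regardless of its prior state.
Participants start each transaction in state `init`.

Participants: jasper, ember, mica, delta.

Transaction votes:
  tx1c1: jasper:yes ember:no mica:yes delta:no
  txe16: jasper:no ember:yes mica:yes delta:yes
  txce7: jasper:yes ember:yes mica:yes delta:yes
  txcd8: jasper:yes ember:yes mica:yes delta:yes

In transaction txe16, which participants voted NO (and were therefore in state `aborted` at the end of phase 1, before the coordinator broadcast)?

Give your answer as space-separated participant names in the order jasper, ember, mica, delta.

Answer: jasper

Derivation:
Txn txe16 phase 1: jasper no -> aborted; ember yes -> prepared; mica yes -> prepared; delta yes -> prepared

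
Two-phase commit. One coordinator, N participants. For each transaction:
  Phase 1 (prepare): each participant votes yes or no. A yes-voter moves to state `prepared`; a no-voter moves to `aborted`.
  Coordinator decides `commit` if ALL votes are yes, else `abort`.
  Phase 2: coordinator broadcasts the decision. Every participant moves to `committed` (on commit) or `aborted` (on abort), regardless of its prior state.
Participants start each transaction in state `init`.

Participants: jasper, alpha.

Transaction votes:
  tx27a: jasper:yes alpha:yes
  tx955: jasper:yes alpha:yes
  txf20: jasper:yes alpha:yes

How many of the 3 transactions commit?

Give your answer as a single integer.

Answer: 3

Derivation:
tx27a: all yes -> commit (commits=1)
tx955: all yes -> commit (commits=2)
txf20: all yes -> commit (commits=3)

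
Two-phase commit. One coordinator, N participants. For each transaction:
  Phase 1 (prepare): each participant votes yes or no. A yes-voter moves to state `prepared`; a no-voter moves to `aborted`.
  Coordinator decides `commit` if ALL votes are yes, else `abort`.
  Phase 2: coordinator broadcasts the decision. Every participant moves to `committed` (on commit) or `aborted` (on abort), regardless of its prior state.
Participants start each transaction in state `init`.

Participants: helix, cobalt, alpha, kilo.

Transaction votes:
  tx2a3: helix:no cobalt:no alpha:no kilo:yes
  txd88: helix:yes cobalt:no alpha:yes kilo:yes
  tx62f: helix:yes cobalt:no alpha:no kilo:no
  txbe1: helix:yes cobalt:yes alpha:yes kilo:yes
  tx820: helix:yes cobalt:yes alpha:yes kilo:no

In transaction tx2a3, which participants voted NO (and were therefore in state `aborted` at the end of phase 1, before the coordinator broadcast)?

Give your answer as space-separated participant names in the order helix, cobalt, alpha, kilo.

Txn tx2a3 phase 1: helix no -> aborted; cobalt no -> aborted; alpha no -> aborted; kilo yes -> prepared

Answer: helix cobalt alpha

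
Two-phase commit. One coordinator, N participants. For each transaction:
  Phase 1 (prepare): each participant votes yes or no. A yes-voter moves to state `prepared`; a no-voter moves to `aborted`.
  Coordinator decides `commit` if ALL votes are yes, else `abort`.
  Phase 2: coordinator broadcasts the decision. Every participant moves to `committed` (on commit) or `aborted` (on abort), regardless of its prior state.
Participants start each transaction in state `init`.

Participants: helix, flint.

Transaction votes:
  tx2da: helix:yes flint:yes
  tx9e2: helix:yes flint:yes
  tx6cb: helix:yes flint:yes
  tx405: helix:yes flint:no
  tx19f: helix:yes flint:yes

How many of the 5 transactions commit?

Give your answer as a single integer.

tx2da: all yes -> commit (commits=1)
tx9e2: all yes -> commit (commits=2)
tx6cb: all yes -> commit (commits=3)
tx405: no from flint -> abort (commits=3)
tx19f: all yes -> commit (commits=4)

Answer: 4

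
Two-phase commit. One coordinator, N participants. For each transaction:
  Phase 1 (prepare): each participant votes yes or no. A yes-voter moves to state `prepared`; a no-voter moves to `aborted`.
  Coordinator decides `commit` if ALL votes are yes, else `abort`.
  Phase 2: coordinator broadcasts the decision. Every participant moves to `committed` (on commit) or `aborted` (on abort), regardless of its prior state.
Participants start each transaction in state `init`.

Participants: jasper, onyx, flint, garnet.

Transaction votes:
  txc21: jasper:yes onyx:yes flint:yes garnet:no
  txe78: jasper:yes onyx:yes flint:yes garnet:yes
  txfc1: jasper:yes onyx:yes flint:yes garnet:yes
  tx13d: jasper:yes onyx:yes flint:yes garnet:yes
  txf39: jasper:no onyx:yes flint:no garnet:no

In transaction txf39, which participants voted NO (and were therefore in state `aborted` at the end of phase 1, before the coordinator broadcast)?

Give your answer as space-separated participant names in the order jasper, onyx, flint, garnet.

Answer: jasper flint garnet

Derivation:
Txn txf39 phase 1: jasper no -> aborted; onyx yes -> prepared; flint no -> aborted; garnet no -> aborted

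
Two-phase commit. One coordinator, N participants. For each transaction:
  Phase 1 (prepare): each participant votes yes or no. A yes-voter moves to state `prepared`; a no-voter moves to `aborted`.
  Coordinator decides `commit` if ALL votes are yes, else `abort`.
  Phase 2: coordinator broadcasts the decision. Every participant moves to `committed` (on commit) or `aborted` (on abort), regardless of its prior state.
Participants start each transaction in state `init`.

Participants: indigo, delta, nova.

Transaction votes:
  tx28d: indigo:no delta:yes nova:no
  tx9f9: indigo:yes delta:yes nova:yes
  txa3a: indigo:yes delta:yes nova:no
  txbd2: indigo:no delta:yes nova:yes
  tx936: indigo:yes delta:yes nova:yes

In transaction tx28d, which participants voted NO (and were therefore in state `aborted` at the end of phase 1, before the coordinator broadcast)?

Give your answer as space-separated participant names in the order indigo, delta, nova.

Txn tx28d phase 1: indigo no -> aborted; delta yes -> prepared; nova no -> aborted

Answer: indigo nova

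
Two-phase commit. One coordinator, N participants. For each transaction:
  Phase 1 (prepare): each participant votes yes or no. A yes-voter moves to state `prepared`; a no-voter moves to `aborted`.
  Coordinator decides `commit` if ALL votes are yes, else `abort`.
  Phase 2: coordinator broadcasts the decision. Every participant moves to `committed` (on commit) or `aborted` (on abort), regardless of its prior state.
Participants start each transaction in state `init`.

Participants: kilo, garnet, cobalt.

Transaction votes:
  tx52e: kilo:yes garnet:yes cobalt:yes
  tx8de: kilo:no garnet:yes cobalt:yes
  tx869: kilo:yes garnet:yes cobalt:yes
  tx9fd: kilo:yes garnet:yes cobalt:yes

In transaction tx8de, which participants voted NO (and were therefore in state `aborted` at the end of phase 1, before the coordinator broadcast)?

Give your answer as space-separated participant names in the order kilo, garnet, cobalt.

Answer: kilo

Derivation:
Txn tx8de phase 1: kilo no -> aborted; garnet yes -> prepared; cobalt yes -> prepared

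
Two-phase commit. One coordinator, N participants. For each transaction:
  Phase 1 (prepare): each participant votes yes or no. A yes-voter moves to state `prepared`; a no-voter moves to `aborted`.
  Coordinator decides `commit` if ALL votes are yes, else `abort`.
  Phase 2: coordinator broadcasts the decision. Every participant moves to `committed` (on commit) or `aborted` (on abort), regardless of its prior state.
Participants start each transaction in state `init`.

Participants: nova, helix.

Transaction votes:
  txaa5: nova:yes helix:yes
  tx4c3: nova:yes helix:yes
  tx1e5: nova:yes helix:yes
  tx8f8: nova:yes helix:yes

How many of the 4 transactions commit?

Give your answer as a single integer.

Answer: 4

Derivation:
txaa5: all yes -> commit (commits=1)
tx4c3: all yes -> commit (commits=2)
tx1e5: all yes -> commit (commits=3)
tx8f8: all yes -> commit (commits=4)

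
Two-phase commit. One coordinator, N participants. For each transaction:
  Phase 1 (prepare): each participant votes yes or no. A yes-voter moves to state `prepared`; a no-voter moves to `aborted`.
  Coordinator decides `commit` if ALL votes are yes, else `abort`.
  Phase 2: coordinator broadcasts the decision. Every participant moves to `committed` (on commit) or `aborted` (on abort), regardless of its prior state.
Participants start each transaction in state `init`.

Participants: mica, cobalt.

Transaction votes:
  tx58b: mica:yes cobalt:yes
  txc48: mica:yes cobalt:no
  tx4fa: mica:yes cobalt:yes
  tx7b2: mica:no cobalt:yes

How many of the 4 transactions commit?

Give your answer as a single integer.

tx58b: all yes -> commit (commits=1)
txc48: no from cobalt -> abort (commits=1)
tx4fa: all yes -> commit (commits=2)
tx7b2: no from mica -> abort (commits=2)

Answer: 2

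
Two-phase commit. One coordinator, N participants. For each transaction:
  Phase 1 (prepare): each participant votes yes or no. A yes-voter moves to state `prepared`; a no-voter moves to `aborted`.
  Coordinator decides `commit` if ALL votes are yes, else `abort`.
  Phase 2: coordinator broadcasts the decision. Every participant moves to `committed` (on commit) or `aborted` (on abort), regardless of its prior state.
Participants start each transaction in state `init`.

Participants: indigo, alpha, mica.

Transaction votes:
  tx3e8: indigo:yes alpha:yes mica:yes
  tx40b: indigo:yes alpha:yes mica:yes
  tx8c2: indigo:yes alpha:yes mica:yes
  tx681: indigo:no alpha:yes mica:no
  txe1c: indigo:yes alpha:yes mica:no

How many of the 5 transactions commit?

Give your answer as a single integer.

tx3e8: all yes -> commit (commits=1)
tx40b: all yes -> commit (commits=2)
tx8c2: all yes -> commit (commits=3)
tx681: no from indigo, mica -> abort (commits=3)
txe1c: no from mica -> abort (commits=3)

Answer: 3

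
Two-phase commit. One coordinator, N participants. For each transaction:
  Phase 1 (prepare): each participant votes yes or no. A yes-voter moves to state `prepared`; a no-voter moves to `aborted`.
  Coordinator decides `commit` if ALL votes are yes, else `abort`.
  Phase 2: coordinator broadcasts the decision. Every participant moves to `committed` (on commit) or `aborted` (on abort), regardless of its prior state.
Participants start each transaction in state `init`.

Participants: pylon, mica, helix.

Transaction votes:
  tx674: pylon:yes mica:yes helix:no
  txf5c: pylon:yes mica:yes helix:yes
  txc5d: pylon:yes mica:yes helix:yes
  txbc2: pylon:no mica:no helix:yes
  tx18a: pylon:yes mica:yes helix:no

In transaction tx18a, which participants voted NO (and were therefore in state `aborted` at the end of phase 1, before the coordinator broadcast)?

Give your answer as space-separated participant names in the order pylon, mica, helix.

Txn tx18a phase 1: pylon yes -> prepared; mica yes -> prepared; helix no -> aborted

Answer: helix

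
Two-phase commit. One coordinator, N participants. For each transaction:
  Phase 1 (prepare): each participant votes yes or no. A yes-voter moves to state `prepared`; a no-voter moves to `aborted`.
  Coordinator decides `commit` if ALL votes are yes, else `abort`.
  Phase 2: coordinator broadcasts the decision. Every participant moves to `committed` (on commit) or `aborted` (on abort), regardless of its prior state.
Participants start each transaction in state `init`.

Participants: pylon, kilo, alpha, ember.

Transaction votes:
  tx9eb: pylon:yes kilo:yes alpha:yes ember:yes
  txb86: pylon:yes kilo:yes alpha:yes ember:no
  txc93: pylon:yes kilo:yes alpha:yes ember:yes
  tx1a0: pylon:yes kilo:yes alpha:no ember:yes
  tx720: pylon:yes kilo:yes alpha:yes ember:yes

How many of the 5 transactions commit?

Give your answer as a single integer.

tx9eb: all yes -> commit (commits=1)
txb86: no from ember -> abort (commits=1)
txc93: all yes -> commit (commits=2)
tx1a0: no from alpha -> abort (commits=2)
tx720: all yes -> commit (commits=3)

Answer: 3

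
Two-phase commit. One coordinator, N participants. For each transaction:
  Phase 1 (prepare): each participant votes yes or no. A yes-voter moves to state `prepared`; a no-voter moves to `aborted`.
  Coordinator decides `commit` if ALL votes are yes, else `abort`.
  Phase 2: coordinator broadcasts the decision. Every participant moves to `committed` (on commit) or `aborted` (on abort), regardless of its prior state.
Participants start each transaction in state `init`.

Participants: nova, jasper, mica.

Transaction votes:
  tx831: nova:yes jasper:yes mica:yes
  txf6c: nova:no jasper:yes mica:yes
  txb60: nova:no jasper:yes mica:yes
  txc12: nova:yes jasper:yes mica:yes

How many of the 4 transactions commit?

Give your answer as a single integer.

Answer: 2

Derivation:
tx831: all yes -> commit (commits=1)
txf6c: no from nova -> abort (commits=1)
txb60: no from nova -> abort (commits=1)
txc12: all yes -> commit (commits=2)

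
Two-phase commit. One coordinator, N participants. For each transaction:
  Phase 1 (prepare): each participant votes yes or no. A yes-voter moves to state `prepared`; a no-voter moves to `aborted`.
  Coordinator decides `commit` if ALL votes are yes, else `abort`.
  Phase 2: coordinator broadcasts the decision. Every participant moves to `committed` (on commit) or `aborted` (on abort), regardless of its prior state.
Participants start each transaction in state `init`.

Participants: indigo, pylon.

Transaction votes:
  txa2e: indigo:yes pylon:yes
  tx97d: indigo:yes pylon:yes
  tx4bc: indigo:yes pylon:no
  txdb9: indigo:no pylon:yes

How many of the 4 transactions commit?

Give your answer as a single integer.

Answer: 2

Derivation:
txa2e: all yes -> commit (commits=1)
tx97d: all yes -> commit (commits=2)
tx4bc: no from pylon -> abort (commits=2)
txdb9: no from indigo -> abort (commits=2)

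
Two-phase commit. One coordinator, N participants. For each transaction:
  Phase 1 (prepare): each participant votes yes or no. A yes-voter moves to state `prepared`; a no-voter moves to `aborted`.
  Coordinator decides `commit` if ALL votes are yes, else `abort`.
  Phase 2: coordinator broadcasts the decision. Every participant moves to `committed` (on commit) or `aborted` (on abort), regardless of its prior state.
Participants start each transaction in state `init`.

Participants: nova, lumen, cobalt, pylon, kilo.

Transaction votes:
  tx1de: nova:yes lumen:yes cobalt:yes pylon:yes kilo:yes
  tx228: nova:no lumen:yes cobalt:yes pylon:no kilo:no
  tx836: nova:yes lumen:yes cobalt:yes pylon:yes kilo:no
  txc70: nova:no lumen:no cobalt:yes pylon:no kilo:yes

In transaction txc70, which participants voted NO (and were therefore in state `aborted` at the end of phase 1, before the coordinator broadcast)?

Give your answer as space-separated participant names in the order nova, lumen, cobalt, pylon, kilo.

Txn txc70 phase 1: nova no -> aborted; lumen no -> aborted; cobalt yes -> prepared; pylon no -> aborted; kilo yes -> prepared

Answer: nova lumen pylon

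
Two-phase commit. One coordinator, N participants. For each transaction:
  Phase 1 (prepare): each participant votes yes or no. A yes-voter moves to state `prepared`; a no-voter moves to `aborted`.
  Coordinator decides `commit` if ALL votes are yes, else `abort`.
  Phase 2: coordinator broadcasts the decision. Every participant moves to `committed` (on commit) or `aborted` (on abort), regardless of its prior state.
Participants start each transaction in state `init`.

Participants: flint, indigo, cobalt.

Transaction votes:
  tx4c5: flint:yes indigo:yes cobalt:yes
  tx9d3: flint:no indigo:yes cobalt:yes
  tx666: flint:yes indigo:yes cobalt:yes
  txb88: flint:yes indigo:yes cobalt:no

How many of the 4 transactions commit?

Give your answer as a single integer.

tx4c5: all yes -> commit (commits=1)
tx9d3: no from flint -> abort (commits=1)
tx666: all yes -> commit (commits=2)
txb88: no from cobalt -> abort (commits=2)

Answer: 2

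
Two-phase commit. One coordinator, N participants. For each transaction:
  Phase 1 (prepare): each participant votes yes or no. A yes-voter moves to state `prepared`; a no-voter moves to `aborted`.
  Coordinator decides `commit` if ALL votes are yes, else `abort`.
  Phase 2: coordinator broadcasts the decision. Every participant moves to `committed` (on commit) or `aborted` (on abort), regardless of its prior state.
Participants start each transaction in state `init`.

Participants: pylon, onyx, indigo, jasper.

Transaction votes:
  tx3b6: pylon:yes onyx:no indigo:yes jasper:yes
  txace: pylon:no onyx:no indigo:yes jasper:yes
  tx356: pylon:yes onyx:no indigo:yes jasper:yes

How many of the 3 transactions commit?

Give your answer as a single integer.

Answer: 0

Derivation:
tx3b6: no from onyx -> abort (commits=0)
txace: no from pylon, onyx -> abort (commits=0)
tx356: no from onyx -> abort (commits=0)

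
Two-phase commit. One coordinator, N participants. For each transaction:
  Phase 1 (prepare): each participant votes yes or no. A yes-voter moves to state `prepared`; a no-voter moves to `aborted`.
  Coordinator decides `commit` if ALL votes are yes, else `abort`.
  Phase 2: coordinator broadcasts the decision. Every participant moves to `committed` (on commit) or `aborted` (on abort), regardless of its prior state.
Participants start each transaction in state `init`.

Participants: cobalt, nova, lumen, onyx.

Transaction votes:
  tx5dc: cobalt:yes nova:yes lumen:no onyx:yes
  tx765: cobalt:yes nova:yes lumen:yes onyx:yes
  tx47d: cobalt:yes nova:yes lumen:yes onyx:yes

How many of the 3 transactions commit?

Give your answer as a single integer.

Answer: 2

Derivation:
tx5dc: no from lumen -> abort (commits=0)
tx765: all yes -> commit (commits=1)
tx47d: all yes -> commit (commits=2)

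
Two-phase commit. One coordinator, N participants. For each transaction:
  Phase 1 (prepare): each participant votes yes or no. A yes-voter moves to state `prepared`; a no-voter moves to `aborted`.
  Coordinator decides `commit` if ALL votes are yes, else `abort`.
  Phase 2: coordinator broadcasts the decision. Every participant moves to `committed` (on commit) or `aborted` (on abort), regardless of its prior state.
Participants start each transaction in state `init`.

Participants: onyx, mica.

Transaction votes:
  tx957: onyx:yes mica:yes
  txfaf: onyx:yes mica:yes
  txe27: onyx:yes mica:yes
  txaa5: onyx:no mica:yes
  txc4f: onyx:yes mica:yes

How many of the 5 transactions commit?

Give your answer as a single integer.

Answer: 4

Derivation:
tx957: all yes -> commit (commits=1)
txfaf: all yes -> commit (commits=2)
txe27: all yes -> commit (commits=3)
txaa5: no from onyx -> abort (commits=3)
txc4f: all yes -> commit (commits=4)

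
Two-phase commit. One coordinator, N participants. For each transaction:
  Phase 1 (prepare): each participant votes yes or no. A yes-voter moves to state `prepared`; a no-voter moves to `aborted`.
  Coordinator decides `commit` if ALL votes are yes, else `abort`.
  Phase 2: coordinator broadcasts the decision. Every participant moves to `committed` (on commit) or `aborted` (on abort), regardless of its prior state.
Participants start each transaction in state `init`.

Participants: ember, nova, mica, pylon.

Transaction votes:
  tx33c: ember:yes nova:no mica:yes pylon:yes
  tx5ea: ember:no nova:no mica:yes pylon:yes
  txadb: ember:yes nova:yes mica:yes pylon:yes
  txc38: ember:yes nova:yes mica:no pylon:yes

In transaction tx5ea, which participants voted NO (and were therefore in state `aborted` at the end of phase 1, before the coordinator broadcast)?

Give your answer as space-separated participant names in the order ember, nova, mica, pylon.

Txn tx5ea phase 1: ember no -> aborted; nova no -> aborted; mica yes -> prepared; pylon yes -> prepared

Answer: ember nova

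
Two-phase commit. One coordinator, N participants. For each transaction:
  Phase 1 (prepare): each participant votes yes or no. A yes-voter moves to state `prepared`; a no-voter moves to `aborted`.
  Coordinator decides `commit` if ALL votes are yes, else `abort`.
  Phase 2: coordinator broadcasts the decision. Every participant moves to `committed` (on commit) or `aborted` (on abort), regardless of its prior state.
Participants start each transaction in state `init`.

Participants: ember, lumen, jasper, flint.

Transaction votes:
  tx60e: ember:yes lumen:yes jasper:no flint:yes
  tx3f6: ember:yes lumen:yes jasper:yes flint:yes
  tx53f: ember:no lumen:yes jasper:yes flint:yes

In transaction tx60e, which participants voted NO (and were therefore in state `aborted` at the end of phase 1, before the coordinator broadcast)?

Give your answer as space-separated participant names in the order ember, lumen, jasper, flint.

Answer: jasper

Derivation:
Txn tx60e phase 1: ember yes -> prepared; lumen yes -> prepared; jasper no -> aborted; flint yes -> prepared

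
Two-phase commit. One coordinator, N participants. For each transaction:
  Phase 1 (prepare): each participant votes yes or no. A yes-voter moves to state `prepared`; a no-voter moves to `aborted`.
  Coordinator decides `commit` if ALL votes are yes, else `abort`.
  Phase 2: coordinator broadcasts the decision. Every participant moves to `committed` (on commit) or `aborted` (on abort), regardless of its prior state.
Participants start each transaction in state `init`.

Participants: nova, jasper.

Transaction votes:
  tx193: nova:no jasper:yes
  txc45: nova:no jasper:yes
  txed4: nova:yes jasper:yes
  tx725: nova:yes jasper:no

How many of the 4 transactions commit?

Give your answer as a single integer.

tx193: no from nova -> abort (commits=0)
txc45: no from nova -> abort (commits=0)
txed4: all yes -> commit (commits=1)
tx725: no from jasper -> abort (commits=1)

Answer: 1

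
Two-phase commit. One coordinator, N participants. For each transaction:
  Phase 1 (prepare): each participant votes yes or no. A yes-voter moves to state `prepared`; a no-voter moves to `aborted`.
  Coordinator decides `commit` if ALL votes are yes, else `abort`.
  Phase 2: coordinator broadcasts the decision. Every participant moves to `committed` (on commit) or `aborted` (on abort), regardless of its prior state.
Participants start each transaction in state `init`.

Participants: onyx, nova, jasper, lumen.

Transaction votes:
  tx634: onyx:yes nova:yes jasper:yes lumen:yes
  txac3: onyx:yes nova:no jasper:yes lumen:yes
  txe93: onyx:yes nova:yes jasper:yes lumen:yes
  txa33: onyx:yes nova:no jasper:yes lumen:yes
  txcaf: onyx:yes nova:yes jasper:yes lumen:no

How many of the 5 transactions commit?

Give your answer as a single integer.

Answer: 2

Derivation:
tx634: all yes -> commit (commits=1)
txac3: no from nova -> abort (commits=1)
txe93: all yes -> commit (commits=2)
txa33: no from nova -> abort (commits=2)
txcaf: no from lumen -> abort (commits=2)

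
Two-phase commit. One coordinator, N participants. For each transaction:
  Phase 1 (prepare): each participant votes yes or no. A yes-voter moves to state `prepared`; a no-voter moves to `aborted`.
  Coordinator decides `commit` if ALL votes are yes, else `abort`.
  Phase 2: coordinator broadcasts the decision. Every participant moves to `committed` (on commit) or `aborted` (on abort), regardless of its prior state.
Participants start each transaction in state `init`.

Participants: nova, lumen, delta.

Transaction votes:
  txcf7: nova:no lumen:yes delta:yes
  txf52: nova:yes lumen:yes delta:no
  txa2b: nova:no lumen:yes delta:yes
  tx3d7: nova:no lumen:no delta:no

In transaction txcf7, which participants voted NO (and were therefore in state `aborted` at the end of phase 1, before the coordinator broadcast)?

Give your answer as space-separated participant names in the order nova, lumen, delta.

Answer: nova

Derivation:
Txn txcf7 phase 1: nova no -> aborted; lumen yes -> prepared; delta yes -> prepared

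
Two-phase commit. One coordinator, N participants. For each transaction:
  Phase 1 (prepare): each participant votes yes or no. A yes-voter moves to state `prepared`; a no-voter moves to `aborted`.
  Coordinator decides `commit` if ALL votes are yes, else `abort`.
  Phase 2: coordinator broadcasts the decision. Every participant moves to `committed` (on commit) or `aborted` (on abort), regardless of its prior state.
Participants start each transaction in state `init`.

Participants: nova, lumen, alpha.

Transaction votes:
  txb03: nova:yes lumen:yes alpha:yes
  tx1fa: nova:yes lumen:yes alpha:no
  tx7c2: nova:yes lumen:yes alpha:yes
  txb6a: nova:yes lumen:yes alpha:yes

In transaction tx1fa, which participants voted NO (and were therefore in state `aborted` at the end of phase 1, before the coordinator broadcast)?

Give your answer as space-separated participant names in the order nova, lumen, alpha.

Txn tx1fa phase 1: nova yes -> prepared; lumen yes -> prepared; alpha no -> aborted

Answer: alpha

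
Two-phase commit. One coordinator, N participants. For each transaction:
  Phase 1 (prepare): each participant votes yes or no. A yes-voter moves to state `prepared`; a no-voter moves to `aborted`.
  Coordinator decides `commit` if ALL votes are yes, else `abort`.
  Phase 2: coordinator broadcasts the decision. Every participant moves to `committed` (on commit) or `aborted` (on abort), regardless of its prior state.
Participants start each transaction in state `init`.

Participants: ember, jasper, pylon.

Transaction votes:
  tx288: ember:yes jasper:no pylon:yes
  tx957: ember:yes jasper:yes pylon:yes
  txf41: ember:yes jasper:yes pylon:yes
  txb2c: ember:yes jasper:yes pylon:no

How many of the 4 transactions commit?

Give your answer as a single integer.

tx288: no from jasper -> abort (commits=0)
tx957: all yes -> commit (commits=1)
txf41: all yes -> commit (commits=2)
txb2c: no from pylon -> abort (commits=2)

Answer: 2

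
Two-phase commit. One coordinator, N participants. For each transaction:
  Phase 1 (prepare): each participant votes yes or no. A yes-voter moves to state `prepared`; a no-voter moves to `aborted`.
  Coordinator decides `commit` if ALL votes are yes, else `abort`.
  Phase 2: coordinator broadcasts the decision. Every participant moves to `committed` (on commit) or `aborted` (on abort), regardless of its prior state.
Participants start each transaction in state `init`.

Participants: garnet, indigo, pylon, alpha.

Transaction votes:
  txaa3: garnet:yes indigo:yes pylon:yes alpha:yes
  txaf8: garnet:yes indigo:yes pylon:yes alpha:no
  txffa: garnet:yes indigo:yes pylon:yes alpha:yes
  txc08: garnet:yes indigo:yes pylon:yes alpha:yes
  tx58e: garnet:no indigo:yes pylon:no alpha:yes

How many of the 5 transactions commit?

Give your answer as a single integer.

txaa3: all yes -> commit (commits=1)
txaf8: no from alpha -> abort (commits=1)
txffa: all yes -> commit (commits=2)
txc08: all yes -> commit (commits=3)
tx58e: no from garnet, pylon -> abort (commits=3)

Answer: 3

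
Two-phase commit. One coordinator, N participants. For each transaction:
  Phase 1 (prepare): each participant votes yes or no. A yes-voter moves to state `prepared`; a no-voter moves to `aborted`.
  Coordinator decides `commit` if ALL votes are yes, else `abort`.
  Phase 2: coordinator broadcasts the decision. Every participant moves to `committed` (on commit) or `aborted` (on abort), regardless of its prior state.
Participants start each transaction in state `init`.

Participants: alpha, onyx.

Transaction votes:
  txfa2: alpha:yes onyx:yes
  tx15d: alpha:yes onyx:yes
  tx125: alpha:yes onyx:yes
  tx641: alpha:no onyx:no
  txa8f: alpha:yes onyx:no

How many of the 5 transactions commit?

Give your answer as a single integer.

txfa2: all yes -> commit (commits=1)
tx15d: all yes -> commit (commits=2)
tx125: all yes -> commit (commits=3)
tx641: no from alpha, onyx -> abort (commits=3)
txa8f: no from onyx -> abort (commits=3)

Answer: 3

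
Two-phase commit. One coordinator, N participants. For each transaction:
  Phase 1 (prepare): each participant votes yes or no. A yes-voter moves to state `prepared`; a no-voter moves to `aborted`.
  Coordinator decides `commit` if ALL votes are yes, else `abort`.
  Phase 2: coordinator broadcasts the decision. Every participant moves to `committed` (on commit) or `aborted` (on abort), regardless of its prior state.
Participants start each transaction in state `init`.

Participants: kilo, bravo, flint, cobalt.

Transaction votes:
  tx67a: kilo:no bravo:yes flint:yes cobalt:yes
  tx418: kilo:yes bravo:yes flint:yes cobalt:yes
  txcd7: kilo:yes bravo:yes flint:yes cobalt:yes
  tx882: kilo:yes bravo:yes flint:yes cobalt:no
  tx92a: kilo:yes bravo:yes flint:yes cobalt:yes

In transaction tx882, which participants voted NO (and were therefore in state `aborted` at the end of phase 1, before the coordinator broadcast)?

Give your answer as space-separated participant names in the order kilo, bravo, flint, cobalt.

Answer: cobalt

Derivation:
Txn tx882 phase 1: kilo yes -> prepared; bravo yes -> prepared; flint yes -> prepared; cobalt no -> aborted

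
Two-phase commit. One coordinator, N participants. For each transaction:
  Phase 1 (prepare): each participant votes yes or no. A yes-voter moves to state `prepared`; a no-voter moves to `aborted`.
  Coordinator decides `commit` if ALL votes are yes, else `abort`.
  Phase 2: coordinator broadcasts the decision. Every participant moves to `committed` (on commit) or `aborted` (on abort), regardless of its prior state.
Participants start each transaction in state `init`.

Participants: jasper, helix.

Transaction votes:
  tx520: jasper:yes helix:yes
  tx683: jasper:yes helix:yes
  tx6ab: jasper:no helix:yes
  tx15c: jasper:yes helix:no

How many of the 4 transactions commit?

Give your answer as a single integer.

Answer: 2

Derivation:
tx520: all yes -> commit (commits=1)
tx683: all yes -> commit (commits=2)
tx6ab: no from jasper -> abort (commits=2)
tx15c: no from helix -> abort (commits=2)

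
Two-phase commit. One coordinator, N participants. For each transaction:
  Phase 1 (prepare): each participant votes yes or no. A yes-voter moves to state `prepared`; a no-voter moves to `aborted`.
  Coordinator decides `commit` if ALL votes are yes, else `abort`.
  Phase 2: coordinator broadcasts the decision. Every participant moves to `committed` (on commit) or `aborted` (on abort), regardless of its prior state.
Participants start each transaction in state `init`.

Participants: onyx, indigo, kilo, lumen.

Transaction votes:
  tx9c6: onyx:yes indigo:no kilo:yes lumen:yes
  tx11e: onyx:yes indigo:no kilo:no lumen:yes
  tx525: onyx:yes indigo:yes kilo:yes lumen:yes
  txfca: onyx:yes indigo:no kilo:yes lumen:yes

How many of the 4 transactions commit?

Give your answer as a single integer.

tx9c6: no from indigo -> abort (commits=0)
tx11e: no from indigo, kilo -> abort (commits=0)
tx525: all yes -> commit (commits=1)
txfca: no from indigo -> abort (commits=1)

Answer: 1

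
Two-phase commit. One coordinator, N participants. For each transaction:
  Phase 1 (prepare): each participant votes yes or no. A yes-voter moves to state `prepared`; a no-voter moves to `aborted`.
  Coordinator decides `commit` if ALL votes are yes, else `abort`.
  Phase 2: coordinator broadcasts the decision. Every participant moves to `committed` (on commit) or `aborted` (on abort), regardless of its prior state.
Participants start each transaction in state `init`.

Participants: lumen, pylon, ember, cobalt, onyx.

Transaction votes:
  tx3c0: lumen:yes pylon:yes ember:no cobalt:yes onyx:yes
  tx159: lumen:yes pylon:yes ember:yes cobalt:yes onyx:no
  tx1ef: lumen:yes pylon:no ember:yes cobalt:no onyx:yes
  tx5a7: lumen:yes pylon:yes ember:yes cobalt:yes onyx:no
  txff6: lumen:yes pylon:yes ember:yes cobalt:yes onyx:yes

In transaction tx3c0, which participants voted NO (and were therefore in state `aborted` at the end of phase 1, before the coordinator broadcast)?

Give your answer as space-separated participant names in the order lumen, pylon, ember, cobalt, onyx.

Answer: ember

Derivation:
Txn tx3c0 phase 1: lumen yes -> prepared; pylon yes -> prepared; ember no -> aborted; cobalt yes -> prepared; onyx yes -> prepared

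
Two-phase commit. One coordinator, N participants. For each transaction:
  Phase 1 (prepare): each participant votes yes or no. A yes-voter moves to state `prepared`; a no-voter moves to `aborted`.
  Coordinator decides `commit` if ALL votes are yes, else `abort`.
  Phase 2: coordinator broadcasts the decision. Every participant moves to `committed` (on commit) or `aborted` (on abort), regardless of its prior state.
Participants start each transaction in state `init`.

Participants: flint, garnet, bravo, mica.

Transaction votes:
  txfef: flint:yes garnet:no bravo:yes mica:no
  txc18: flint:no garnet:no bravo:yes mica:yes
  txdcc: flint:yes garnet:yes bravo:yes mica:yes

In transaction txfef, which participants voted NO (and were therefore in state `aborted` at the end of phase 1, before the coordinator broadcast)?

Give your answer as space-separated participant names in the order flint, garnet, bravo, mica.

Txn txfef phase 1: flint yes -> prepared; garnet no -> aborted; bravo yes -> prepared; mica no -> aborted

Answer: garnet mica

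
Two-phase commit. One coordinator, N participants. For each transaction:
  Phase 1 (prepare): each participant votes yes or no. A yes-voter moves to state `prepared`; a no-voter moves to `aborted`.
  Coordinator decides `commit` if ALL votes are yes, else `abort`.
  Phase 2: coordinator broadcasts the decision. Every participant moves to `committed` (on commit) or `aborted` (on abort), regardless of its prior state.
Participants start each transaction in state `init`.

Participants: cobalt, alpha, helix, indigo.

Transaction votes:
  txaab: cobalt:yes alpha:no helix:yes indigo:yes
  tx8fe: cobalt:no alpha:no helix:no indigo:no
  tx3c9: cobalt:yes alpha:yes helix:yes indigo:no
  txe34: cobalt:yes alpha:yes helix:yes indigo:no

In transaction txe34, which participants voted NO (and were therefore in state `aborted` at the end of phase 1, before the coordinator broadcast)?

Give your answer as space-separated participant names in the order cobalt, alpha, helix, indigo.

Txn txe34 phase 1: cobalt yes -> prepared; alpha yes -> prepared; helix yes -> prepared; indigo no -> aborted

Answer: indigo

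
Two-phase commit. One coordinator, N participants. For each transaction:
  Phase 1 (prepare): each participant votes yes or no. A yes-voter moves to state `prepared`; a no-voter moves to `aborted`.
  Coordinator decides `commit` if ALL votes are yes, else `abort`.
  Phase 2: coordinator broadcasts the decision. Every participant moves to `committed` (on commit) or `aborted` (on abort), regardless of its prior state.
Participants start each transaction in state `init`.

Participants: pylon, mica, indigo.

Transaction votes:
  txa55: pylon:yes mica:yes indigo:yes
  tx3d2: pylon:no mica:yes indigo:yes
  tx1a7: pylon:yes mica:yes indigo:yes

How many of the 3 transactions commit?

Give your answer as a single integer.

txa55: all yes -> commit (commits=1)
tx3d2: no from pylon -> abort (commits=1)
tx1a7: all yes -> commit (commits=2)

Answer: 2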